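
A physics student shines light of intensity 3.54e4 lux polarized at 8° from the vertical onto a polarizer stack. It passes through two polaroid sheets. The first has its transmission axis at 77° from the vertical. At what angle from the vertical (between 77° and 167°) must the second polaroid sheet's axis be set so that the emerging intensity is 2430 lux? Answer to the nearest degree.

θ ≈ 120°

By Malus's law, I₁ = I₀ cos²(77° − 8°) = I₀ cos²(69°) = 0.1284 I₀.
Target fraction: 2430 / 3.54e4 lux = 0.06864 of I₀.
Need I₂/I₀ = 0.06864, so cos²(θ − 77°) = 0.06864 / 0.1284 = 0.5345.
θ − 77° = arccos(√0.5345) = 43.0°, giving θ ≈ 77 + 43.0 = 120.0°.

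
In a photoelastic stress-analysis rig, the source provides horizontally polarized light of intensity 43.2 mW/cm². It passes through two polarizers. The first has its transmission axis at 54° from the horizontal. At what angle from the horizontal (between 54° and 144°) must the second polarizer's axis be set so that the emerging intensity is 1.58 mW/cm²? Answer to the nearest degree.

θ ≈ 125°

I₁ = I₀ cos²(54° − 0°) = I₀ cos²(54°) = 0.3455 I₀.
Target fraction: 1.58 / 43.2 mW/cm² = 0.03657 of I₀.
Need I₂/I₀ = 0.03657, so cos²(θ − 54°) = 0.03657 / 0.3455 = 0.1059.
θ − 54° = arccos(√0.1059) = 71.0°, giving θ ≈ 54 + 71.0 = 125.0°.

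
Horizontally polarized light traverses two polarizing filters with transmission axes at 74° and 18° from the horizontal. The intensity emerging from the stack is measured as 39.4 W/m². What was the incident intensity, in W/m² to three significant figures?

I₀ ≈ 1660 W/m²

I₁ = I₀ cos²(74° − 0°) = I₀ cos²(74°) = 0.07598 I₀.
I₂ = I₁ cos²(18° − 74°) = 0.07598 I₀ · cos²(56°) = 0.02376 I₀.
So 39.4 W/m² = 0.02376 I₀, giving I₀ = 39.4/0.02376 = 1658 W/m².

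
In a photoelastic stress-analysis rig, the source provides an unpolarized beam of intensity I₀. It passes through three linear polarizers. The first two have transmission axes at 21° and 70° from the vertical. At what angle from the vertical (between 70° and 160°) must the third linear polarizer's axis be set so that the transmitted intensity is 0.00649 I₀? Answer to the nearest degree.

θ ≈ 150°

Unpolarized light through the first polarizer → I₁ = ½ I₀, now polarized at 21°.
I₂ = I₁ cos²(70° − 21°) = 0.5 I₀ · cos²(49°) = 0.2152 I₀.
Need I₃/I₀ = 0.00649, so cos²(θ − 70°) = 0.00649 / 0.2152 = 0.03016.
θ − 70° = arccos(√0.03016) = 80.0°, giving θ ≈ 70 + 80.0 = 150.0°.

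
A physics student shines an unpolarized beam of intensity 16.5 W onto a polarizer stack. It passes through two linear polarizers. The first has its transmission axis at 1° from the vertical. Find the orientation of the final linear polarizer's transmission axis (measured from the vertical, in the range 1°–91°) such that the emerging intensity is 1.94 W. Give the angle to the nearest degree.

θ ≈ 62°

Unpolarized light through the first polarizer → I₁ = ½ I₀, now polarized at 1°.
Target fraction: 1.94 / 16.5 W = 0.1176 of I₀.
Need I₂/I₀ = 0.1176, so cos²(θ − 1°) = 0.1176 / 0.5 = 0.2352.
θ − 1° = arccos(√0.2352) = 61.0°, giving θ ≈ 1 + 61.0 = 62.0°.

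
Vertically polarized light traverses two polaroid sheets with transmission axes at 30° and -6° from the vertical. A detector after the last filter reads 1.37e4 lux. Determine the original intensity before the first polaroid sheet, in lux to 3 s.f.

I₀ ≈ 2.79e4 lux

By Malus's law, I₁ = I₀ cos²(30° − 0°) = I₀ cos²(30°) = 0.75 I₀.
I₂ = I₁ cos²(-6° − 30°) = 0.75 I₀ · cos²(36°) = 0.4909 I₀.
So 1.37e4 lux = 0.4909 I₀, giving I₀ = 1.37e4/0.4909 = 2.791e+04 lux.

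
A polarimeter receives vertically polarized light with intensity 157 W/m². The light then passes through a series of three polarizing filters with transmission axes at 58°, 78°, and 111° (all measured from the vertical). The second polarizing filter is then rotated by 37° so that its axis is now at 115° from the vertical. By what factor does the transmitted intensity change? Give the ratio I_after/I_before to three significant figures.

Before rotation:
I₁ = I₀ cos²(58° − 0°) = I₀ cos²(58°) = 0.2808 I₀.
I₂ = I₁ cos²(78° − 58°) = 0.2808 I₀ · cos²(20°) = 0.248 I₀.
I₃ = I₂ cos²(111° − 78°) = 0.248 I₀ · cos²(33°) = 0.1744 I₀.
After rotation:
I₁ = I₀ cos²(58° − 0°) = I₀ cos²(58°) = 0.2808 I₀.
I₂ = I₁ cos²(115° − 58°) = 0.2808 I₀ · cos²(57°) = 0.0833 I₀.
I₃ = I₂ cos²(111° − 115°) = 0.0833 I₀ · cos²(4°) = 0.08289 I₀.
Ratio = 0.08289 / 0.1744 = 0.4753.

I_new/I_old ≈ 0.475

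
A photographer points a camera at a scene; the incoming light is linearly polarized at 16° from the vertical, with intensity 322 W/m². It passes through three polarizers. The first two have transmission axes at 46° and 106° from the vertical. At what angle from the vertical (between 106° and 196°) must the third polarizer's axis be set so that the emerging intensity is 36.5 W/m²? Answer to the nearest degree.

θ ≈ 145°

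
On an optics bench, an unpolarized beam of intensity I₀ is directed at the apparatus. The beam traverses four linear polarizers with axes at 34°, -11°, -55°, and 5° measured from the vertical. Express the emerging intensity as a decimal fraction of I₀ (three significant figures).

Unpolarized light through the first polarizer → I₁ = ½ I₀, now polarized at 34°.
I₂ = I₁ cos²(-11° − 34°) = 0.5 I₀ · cos²(45°) = 0.25 I₀.
I₃ = I₂ cos²(-55° + 11°) = 0.25 I₀ · cos²(44°) = 0.1294 I₀.
I₄ = I₃ cos²(5° + 55°) = 0.1294 I₀ · cos²(60°) = 0.03234 I₀.
Transmitted fraction = 0.03234.

≈ 0.0323 I₀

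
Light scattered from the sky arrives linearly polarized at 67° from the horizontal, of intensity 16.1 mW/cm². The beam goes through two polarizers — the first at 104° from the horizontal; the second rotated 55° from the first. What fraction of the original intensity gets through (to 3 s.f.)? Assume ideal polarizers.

I/I₀ ≈ 0.210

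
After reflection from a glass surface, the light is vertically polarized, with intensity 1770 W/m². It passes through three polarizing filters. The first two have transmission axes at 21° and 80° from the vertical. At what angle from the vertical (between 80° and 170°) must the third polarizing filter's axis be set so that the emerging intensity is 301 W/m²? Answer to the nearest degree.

θ ≈ 111°

By Malus's law, I₁ = I₀ cos²(21° − 0°) = I₀ cos²(21°) = 0.8716 I₀.
I₂ = I₁ cos²(80° − 21°) = 0.8716 I₀ · cos²(59°) = 0.2312 I₀.
Target fraction: 301 / 1770 W/m² = 0.1701 of I₀.
Need I₃/I₀ = 0.1701, so cos²(θ − 80°) = 0.1701 / 0.2312 = 0.7355.
θ − 80° = arccos(√0.7355) = 30.9°, giving θ ≈ 80 + 30.9 = 110.9°.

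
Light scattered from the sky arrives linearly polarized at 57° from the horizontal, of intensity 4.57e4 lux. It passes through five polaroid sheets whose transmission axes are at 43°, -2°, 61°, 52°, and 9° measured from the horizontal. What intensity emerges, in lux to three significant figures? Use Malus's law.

By Malus's law, I₁ = 4.57e4 lux · cos²(14°) = 4.303e+04 lux.
I₂ = I₁ · cos²(45°) = 4.303e+04 · 0.5 = 2.151e+04 lux.
I₃ = I₂ · cos²(63°) = 2.151e+04 · 0.2061 = 4434 lux.
I₄ = I₃ · cos²(9°) = 4434 · 0.9755 = 4325 lux.
I₅ = I₄ · cos²(43°) = 4325 · 0.5349 = 2314 lux.

I ≈ 2310 lux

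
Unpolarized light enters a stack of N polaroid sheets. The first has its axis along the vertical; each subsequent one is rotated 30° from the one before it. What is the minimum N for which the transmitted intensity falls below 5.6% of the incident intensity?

First polarizer halves the unpolarized light: factor 1/2.
Each further stage multiplies by cos²(30°) = 0.75.
After N polarizers: T = 0.5·0.75^(N−1). Require T < 0.056 ⇒ N−1 > ln(0.056/0.5)/ln(0.75) = 7.61, so N−1 ≥ 8 and N = 9.
Check: N=9 gives T = 0.05006 < 0.056; N=8 gives T = 0.06674.

N = 9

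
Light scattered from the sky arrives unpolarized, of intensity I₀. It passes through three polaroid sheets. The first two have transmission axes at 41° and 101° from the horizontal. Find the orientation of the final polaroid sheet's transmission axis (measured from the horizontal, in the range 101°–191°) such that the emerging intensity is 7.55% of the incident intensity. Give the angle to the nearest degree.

θ ≈ 140°

Unpolarized light through the first polarizer → I₁ = ½ I₀, now polarized at 41°.
I₂ = I₁ cos²(101° − 41°) = 0.5 I₀ · cos²(60°) = 0.125 I₀.
Need I₃/I₀ = 0.0755, so cos²(θ − 101°) = 0.0755 / 0.125 = 0.604.
θ − 101° = arccos(√0.604) = 39.0°, giving θ ≈ 101 + 39.0 = 140.0°.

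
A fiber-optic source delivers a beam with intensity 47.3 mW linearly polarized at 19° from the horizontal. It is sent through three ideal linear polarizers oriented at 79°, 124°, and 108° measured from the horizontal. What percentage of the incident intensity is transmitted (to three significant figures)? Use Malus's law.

≈ 11.6%

By Malus's law, I₁ = 47.3 mW · cos²(60°) = 11.83 mW.
I₂ = I₁ · cos²(45°) = 11.83 · 0.5 = 5.913 mW.
I₃ = I₂ · cos²(16°) = 5.913 · 0.924 = 5.463 mW.
That is 11.55% of the incident intensity.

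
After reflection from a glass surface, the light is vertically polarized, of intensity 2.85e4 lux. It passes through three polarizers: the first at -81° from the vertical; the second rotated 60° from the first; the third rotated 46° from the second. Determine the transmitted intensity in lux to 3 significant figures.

I ≈ 84.1 lux

I₁ = 2.85e4 lux · cos²(81°) = 697.4 lux.
I₂ = I₁ · cos²(60°) = 697.4 · 0.25 = 174.4 lux.
I₃ = I₂ · cos²(46°) = 174.4 · 0.4826 = 84.14 lux.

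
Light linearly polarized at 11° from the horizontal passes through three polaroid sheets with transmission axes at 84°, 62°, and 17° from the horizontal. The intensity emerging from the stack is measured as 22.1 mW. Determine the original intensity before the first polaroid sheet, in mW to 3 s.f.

I₀ ≈ 601 mW

By Malus's law, I₁ = I₀ cos²(84° − 11°) = I₀ cos²(73°) = 0.08548 I₀.
I₂ = I₁ cos²(62° − 84°) = 0.08548 I₀ · cos²(22°) = 0.07349 I₀.
I₃ = I₂ cos²(17° − 62°) = 0.07349 I₀ · cos²(45°) = 0.03674 I₀.
So 22.1 mW = 0.03674 I₀, giving I₀ = 22.1/0.03674 = 601.5 mW.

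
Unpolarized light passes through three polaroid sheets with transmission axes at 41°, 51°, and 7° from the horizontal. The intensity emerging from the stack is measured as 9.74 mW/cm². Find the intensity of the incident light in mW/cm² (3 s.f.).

Unpolarized light through the first polarizer → I₁ = ½ I₀, now polarized at 41°.
I₂ = I₁ cos²(51° − 41°) = 0.5 I₀ · cos²(10°) = 0.4849 I₀.
I₃ = I₂ cos²(7° − 51°) = 0.4849 I₀ · cos²(44°) = 0.2509 I₀.
So 9.74 mW/cm² = 0.2509 I₀, giving I₀ = 9.74/0.2509 = 38.82 mW/cm².

I₀ ≈ 38.8 mW/cm²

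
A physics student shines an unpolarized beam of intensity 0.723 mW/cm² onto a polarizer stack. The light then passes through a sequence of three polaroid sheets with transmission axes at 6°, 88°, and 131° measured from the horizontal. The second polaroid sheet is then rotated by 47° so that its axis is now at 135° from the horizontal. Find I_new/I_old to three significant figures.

I_new/I_old ≈ 38.0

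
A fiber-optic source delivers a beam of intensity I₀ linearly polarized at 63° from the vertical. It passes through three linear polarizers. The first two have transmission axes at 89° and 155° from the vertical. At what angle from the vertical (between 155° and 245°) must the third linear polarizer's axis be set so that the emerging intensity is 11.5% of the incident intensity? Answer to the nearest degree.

I₁ = I₀ cos²(89° − 63°) = I₀ cos²(26°) = 0.8078 I₀.
I₂ = I₁ cos²(155° − 89°) = 0.8078 I₀ · cos²(66°) = 0.1336 I₀.
Need I₃/I₀ = 0.115, so cos²(θ − 155°) = 0.115 / 0.1336 = 0.8605.
θ − 155° = arccos(√0.8605) = 21.9°, giving θ ≈ 155 + 21.9 = 176.9°.

θ ≈ 177°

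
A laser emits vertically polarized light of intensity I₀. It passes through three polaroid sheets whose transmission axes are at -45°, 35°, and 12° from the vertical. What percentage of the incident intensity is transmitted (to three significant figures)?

≈ 1.28%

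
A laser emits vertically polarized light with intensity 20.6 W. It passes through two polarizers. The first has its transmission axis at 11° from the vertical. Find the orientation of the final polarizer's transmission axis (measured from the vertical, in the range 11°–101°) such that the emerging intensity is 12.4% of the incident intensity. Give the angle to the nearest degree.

I₁ = I₀ cos²(11° − 0°) = I₀ cos²(11°) = 0.9636 I₀.
Need I₂/I₀ = 0.124, so cos²(θ − 11°) = 0.124 / 0.9636 = 0.1287.
θ − 11° = arccos(√0.1287) = 69.0°, giving θ ≈ 11 + 69.0 = 80.0°.

θ ≈ 80°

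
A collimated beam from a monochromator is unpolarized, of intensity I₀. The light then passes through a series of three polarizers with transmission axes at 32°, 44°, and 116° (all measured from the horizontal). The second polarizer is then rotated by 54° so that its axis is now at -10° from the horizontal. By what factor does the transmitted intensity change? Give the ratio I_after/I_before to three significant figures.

Before rotation:
Unpolarized light through the first polarizer → I₁ = ½ I₀, now polarized at 32°.
I₂ = I₁ cos²(44° − 32°) = 0.5 I₀ · cos²(12°) = 0.4784 I₀.
I₃ = I₂ cos²(116° − 44°) = 0.4784 I₀ · cos²(72°) = 0.04568 I₀.
After rotation:
Unpolarized light through the first polarizer → I₁ = ½ I₀, now polarized at 32°.
I₂ = I₁ cos²(-10° − 32°) = 0.5 I₀ · cos²(42°) = 0.2761 I₀.
Angle between axes 2 and 3: 54°. I₃ = 0.2761 I₀ · cos²(54°) = 0.0954 I₀.
Ratio = 0.0954 / 0.04568 = 2.088.

I_new/I_old ≈ 2.09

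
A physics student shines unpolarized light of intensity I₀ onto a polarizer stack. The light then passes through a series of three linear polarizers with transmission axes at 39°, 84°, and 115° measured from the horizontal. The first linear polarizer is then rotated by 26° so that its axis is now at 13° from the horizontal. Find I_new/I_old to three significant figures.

Before rotation:
Unpolarized light through the first polarizer → I₁ = ½ I₀, now polarized at 39°.
I₂ = I₁ cos²(84° − 39°) = 0.5 I₀ · cos²(45°) = 0.25 I₀.
I₃ = I₂ cos²(115° − 84°) = 0.25 I₀ · cos²(31°) = 0.1837 I₀.
After rotation:
Unpolarized light through the first polarizer → I₁ = ½ I₀, now polarized at 13°.
I₂ = I₁ cos²(84° − 13°) = 0.5 I₀ · cos²(71°) = 0.053 I₀.
I₃ = I₂ cos²(115° − 84°) = 0.053 I₀ · cos²(31°) = 0.03894 I₀.
Ratio = 0.03894 / 0.1837 = 0.212.

I_new/I_old ≈ 0.212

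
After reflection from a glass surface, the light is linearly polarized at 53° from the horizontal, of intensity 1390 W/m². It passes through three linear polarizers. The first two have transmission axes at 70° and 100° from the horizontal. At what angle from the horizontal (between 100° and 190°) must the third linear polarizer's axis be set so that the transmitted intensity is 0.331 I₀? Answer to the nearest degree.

By Malus's law, I₁ = I₀ cos²(70° − 53°) = I₀ cos²(17°) = 0.9145 I₀.
I₂ = I₁ cos²(100° − 70°) = 0.9145 I₀ · cos²(30°) = 0.6859 I₀.
Need I₃/I₀ = 0.331, so cos²(θ − 100°) = 0.331 / 0.6859 = 0.4826.
θ − 100° = arccos(√0.4826) = 46.0°, giving θ ≈ 100 + 46.0 = 146.0°.

θ ≈ 146°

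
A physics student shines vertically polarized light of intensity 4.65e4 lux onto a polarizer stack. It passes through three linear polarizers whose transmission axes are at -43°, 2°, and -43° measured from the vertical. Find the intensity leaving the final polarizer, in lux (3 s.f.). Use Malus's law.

I ≈ 6220 lux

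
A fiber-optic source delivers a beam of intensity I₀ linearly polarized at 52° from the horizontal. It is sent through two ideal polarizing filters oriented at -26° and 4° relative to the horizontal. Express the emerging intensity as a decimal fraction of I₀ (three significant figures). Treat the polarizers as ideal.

I₁ = I₀ cos²(-26° − 52°) = I₀ cos²(78°) = 0.04323 I₀.
I₂ = I₁ cos²(4° + 26°) = 0.04323 I₀ · cos²(30°) = 0.03242 I₀.
Transmitted fraction = 0.03242.

≈ 0.0324 I₀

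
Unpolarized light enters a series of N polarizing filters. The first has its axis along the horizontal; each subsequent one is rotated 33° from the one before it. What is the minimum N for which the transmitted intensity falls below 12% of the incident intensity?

First polarizer halves the unpolarized light: factor 1/2.
Each further stage multiplies by cos²(33°) = 0.7034.
After N polarizers: T = 0.5·0.7034^(N−1). Require T < 0.12 ⇒ N−1 > ln(0.12/0.5)/ln(0.7034) = 4.06, so N−1 ≥ 5 and N = 6.
Check: N=6 gives T = 0.08608 < 0.12; N=5 gives T = 0.1224.

N = 6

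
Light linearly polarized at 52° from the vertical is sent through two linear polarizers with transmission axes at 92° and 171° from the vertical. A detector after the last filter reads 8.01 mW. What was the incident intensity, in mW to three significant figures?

I₁ = I₀ cos²(92° − 52°) = I₀ cos²(40°) = 0.5868 I₀.
I₂ = I₁ cos²(171° − 92°) = 0.5868 I₀ · cos²(79°) = 0.02137 I₀.
So 8.01 mW = 0.02137 I₀, giving I₀ = 8.01/0.02137 = 374.9 mW.

I₀ ≈ 375 mW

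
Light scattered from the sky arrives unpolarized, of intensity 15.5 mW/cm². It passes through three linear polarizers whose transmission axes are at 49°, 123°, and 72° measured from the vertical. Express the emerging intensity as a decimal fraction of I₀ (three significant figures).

I/I₀ ≈ 0.0150

Unpolarized light through the first polarizer → I₁ = 15.5 mW/cm²/2 = 7.75 mW/cm², polarized at 49°.
I₂ = I₁ · cos²(74°) = 7.75 · 0.07598 = 0.5888 mW/cm².
I₃ = I₂ · cos²(51°) = 0.5888 · 0.396 = 0.2332 mW/cm².
Transmitted fraction = 0.01504.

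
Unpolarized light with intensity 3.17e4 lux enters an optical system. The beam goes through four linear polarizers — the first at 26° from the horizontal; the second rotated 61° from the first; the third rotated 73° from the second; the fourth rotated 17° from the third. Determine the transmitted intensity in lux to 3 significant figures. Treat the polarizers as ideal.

I ≈ 291 lux

Unpolarized light through the first polarizer → I₁ = 3.17e4 lux/2 = 1.585e+04 lux, polarized at 26°.
I₂ = I₁ · cos²(61°) = 1.585e+04 · 0.235 = 3725 lux.
I₃ = I₂ · cos²(73°) = 3725 · 0.08548 = 318.5 lux.
I₄ = I₃ · cos²(17°) = 318.5 · 0.9145 = 291.2 lux.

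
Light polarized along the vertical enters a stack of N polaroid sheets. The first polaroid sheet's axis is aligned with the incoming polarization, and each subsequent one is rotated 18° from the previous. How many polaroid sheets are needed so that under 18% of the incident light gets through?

N = 19

First polarizer is aligned with the polarization: full transmission.
Each further stage multiplies by cos²(18°) = 0.9045.
After N polarizers: T = 0.9045^(N−1). Require T < 0.18 ⇒ N−1 > ln(0.18)/ln(0.9045) = 17.09, so N−1 ≥ 18 and N = 19.
Check: N=19 gives T = 0.1642 < 0.18; N=18 gives T = 0.1816.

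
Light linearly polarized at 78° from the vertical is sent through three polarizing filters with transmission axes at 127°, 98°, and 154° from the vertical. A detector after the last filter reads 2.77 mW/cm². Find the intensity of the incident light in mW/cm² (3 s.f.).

I₀ ≈ 26.9 mW/cm²

I₁ = I₀ cos²(127° − 78°) = I₀ cos²(49°) = 0.4304 I₀.
I₂ = I₁ cos²(98° − 127°) = 0.4304 I₀ · cos²(29°) = 0.3292 I₀.
I₃ = I₂ cos²(154° − 98°) = 0.3292 I₀ · cos²(56°) = 0.103 I₀.
So 2.77 mW/cm² = 0.103 I₀, giving I₀ = 2.77/0.103 = 26.9 mW/cm².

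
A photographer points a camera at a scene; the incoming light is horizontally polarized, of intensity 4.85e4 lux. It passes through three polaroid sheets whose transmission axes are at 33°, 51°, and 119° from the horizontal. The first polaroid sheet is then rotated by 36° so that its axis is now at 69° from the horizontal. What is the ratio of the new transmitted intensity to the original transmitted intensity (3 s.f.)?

Before rotation:
I₁ = I₀ cos²(33° − 0°) = I₀ cos²(33°) = 0.7034 I₀.
I₂ = I₁ cos²(51° − 33°) = 0.7034 I₀ · cos²(18°) = 0.6362 I₀.
I₃ = I₂ cos²(119° − 51°) = 0.6362 I₀ · cos²(68°) = 0.08928 I₀.
After rotation:
I₁ = I₀ cos²(69° − 0°) = I₀ cos²(69°) = 0.1284 I₀.
I₂ = I₁ cos²(51° − 69°) = 0.1284 I₀ · cos²(18°) = 0.1162 I₀.
I₃ = I₂ cos²(119° − 51°) = 0.1162 I₀ · cos²(68°) = 0.0163 I₀.
Ratio = 0.0163 / 0.08928 = 0.1826.

I_new/I_old ≈ 0.183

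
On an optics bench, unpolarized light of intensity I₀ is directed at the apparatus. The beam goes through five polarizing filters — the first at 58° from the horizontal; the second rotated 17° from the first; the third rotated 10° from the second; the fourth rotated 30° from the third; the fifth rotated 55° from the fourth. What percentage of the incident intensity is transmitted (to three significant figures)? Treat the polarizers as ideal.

≈ 10.9%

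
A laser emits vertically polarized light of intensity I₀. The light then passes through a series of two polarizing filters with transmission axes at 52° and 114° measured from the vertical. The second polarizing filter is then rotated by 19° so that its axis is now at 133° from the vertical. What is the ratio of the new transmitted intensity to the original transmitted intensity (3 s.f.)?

I_new/I_old ≈ 0.111

Before rotation:
By Malus's law, I₁ = I₀ cos²(52° − 0°) = I₀ cos²(52°) = 0.379 I₀.
I₂ = I₁ cos²(114° − 52°) = 0.379 I₀ · cos²(62°) = 0.08354 I₀.
After rotation:
I₁ = I₀ cos²(52° − 0°) = I₀ cos²(52°) = 0.379 I₀.
I₂ = I₁ cos²(133° − 52°) = 0.379 I₀ · cos²(81°) = 0.009276 I₀.
Ratio = 0.009276 / 0.08354 = 0.111.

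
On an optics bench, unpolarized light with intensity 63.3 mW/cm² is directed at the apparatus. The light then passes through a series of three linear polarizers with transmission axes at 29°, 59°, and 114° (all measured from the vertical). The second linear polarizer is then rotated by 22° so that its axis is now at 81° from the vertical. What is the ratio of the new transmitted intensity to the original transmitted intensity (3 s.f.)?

I_new/I_old ≈ 1.08

Before rotation:
Unpolarized light through the first polarizer → I₁ = ½ I₀, now polarized at 29°.
I₂ = I₁ cos²(59° − 29°) = 0.5 I₀ · cos²(30°) = 0.375 I₀.
I₃ = I₂ cos²(114° − 59°) = 0.375 I₀ · cos²(55°) = 0.1234 I₀.
After rotation:
Unpolarized light through the first polarizer → I₁ = ½ I₀, now polarized at 29°.
I₂ = I₁ cos²(81° − 29°) = 0.5 I₀ · cos²(52°) = 0.1895 I₀.
I₃ = I₂ cos²(114° − 81°) = 0.1895 I₀ · cos²(33°) = 0.1333 I₀.
Ratio = 0.1333 / 0.1234 = 1.08.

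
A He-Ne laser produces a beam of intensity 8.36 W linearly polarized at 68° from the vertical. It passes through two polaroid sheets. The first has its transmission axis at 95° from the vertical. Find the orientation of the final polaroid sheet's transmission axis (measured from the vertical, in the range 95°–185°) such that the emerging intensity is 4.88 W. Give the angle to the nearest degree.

I₁ = I₀ cos²(95° − 68°) = I₀ cos²(27°) = 0.7939 I₀.
Target fraction: 4.88 / 8.36 W = 0.5837 of I₀.
Need I₂/I₀ = 0.5837, so cos²(θ − 95°) = 0.5837 / 0.7939 = 0.7353.
θ − 95° = arccos(√0.7353) = 31.0°, giving θ ≈ 95 + 31.0 = 126.0°.

θ ≈ 126°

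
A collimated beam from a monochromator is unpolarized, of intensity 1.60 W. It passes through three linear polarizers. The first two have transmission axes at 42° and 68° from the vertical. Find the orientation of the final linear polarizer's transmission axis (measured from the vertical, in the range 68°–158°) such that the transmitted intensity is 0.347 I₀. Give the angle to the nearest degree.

θ ≈ 90°

Unpolarized light through the first polarizer → I₁ = ½ I₀, now polarized at 42°.
I₂ = I₁ cos²(68° − 42°) = 0.5 I₀ · cos²(26°) = 0.4039 I₀.
Need I₃/I₀ = 0.347, so cos²(θ − 68°) = 0.347 / 0.4039 = 0.8591.
θ − 68° = arccos(√0.8591) = 22.0°, giving θ ≈ 68 + 22.0 = 90.0°.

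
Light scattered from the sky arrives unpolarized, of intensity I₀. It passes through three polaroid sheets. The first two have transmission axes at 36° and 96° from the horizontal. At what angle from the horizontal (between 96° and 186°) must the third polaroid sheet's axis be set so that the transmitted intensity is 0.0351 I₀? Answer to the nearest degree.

θ ≈ 154°

Unpolarized light through the first polarizer → I₁ = ½ I₀, now polarized at 36°.
I₂ = I₁ cos²(96° − 36°) = 0.5 I₀ · cos²(60°) = 0.125 I₀.
Need I₃/I₀ = 0.0351, so cos²(θ − 96°) = 0.0351 / 0.125 = 0.2808.
θ − 96° = arccos(√0.2808) = 58.0°, giving θ ≈ 96 + 58.0 = 154.0°.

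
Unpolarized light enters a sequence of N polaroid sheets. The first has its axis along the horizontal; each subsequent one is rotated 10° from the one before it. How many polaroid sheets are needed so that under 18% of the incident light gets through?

N = 35

First polarizer halves the unpolarized light: factor 1/2.
Each further stage multiplies by cos²(10°) = 0.9698.
After N polarizers: T = 0.5·0.9698^(N−1). Require T < 0.18 ⇒ N−1 > ln(0.18/0.5)/ln(0.9698) = 33.37, so N−1 ≥ 34 and N = 35.
Check: N=35 gives T = 0.1766 < 0.18; N=34 gives T = 0.182.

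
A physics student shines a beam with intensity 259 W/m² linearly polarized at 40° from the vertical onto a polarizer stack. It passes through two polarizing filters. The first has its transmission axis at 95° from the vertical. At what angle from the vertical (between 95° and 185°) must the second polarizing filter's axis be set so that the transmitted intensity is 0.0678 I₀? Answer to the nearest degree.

By Malus's law, I₁ = I₀ cos²(95° − 40°) = I₀ cos²(55°) = 0.329 I₀.
Need I₂/I₀ = 0.0678, so cos²(θ − 95°) = 0.0678 / 0.329 = 0.2061.
θ − 95° = arccos(√0.2061) = 63.0°, giving θ ≈ 95 + 63.0 = 158.0°.

θ ≈ 158°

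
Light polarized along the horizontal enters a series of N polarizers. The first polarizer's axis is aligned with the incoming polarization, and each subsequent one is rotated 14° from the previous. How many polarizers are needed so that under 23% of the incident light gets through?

N = 26

First polarizer is aligned with the polarization: full transmission.
Each further stage multiplies by cos²(14°) = 0.9415.
After N polarizers: T = 0.9415^(N−1). Require T < 0.23 ⇒ N−1 > ln(0.23)/ln(0.9415) = 24.37, so N−1 ≥ 25 and N = 26.
Check: N=26 gives T = 0.2214 < 0.23; N=25 gives T = 0.2352.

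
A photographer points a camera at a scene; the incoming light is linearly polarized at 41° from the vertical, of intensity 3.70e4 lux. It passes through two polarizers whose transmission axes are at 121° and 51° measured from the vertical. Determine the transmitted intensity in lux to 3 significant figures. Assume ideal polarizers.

I₁ = 3.70e4 lux · cos²(80°) = 1116 lux.
I₂ = I₁ · cos²(70°) = 1116 · 0.117 = 130.5 lux.

I ≈ 131 lux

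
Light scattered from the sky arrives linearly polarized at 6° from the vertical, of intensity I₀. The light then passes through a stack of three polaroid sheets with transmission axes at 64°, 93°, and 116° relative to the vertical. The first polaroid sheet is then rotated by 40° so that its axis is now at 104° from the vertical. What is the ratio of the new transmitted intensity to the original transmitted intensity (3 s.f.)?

I_new/I_old ≈ 0.0869

Before rotation:
By Malus's law, I₁ = I₀ cos²(64° − 6°) = I₀ cos²(58°) = 0.2808 I₀.
I₂ = I₁ cos²(93° − 64°) = 0.2808 I₀ · cos²(29°) = 0.2148 I₀.
I₃ = I₂ cos²(116° − 93°) = 0.2148 I₀ · cos²(23°) = 0.182 I₀.
After rotation:
I₁ = I₀ cos²(104° − 6°) = I₀ cos²(82°) = 0.01937 I₀.
I₂ = I₁ cos²(93° − 104°) = 0.01937 I₀ · cos²(11°) = 0.01866 I₀.
I₃ = I₂ cos²(116° − 93°) = 0.01866 I₀ · cos²(23°) = 0.01581 I₀.
Ratio = 0.01581 / 0.182 = 0.08689.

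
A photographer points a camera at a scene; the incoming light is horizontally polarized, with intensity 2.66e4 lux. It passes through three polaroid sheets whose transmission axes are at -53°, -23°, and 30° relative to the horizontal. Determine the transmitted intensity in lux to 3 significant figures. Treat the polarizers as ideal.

I₁ = 2.66e4 lux · cos²(53°) = 9634 lux.
I₂ = I₁ · cos²(30°) = 9634 · 0.75 = 7226 lux.
I₃ = I₂ · cos²(53°) = 7226 · 0.3622 = 2617 lux.

I ≈ 2620 lux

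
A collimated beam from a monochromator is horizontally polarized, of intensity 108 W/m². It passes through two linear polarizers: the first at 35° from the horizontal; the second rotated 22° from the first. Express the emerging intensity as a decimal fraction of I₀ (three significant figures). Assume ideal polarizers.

I/I₀ ≈ 0.577

By Malus's law, I₁ = 108 W/m² · cos²(35°) = 72.47 W/m².
I₂ = I₁ · cos²(22°) = 72.47 · 0.8597 = 62.3 W/m².
Transmitted fraction = 0.5768.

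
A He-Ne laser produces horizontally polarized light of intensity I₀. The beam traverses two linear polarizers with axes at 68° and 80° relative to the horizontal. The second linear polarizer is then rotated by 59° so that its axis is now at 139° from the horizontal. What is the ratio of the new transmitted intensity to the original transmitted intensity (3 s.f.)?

I_new/I_old ≈ 0.111

Before rotation:
I₁ = I₀ cos²(68° − 0°) = I₀ cos²(68°) = 0.1403 I₀.
I₂ = I₁ cos²(80° − 68°) = 0.1403 I₀ · cos²(12°) = 0.1343 I₀.
After rotation:
I₁ = I₀ cos²(68° − 0°) = I₀ cos²(68°) = 0.1403 I₀.
I₂ = I₁ cos²(139° − 68°) = 0.1403 I₀ · cos²(71°) = 0.01487 I₀.
Ratio = 0.01487 / 0.1343 = 0.1108.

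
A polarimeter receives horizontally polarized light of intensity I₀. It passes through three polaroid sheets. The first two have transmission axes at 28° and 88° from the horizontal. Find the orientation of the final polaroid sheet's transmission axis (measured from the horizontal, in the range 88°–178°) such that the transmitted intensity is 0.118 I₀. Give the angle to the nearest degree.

By Malus's law, I₁ = I₀ cos²(28° − 0°) = I₀ cos²(28°) = 0.7796 I₀.
I₂ = I₁ cos²(88° − 28°) = 0.7796 I₀ · cos²(60°) = 0.1949 I₀.
Need I₃/I₀ = 0.118, so cos²(θ − 88°) = 0.118 / 0.1949 = 0.6054.
θ − 88° = arccos(√0.6054) = 38.9°, giving θ ≈ 88 + 38.9 = 126.9°.

θ ≈ 127°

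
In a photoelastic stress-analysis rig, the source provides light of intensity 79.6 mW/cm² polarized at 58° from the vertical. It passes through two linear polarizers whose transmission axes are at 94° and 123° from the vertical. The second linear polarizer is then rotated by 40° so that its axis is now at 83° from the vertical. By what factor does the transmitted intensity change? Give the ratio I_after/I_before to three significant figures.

I_new/I_old ≈ 1.26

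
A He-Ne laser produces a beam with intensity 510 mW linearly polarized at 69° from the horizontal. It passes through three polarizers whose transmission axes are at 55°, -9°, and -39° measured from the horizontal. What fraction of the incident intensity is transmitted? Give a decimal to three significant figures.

I/I₀ ≈ 0.136

By Malus's law, I₁ = 510 mW · cos²(14°) = 480.2 mW.
I₂ = I₁ · cos²(64°) = 480.2 · 0.1922 = 92.27 mW.
I₃ = I₂ · cos²(30°) = 92.27 · 0.75 = 69.2 mW.
Transmitted fraction = 0.1357.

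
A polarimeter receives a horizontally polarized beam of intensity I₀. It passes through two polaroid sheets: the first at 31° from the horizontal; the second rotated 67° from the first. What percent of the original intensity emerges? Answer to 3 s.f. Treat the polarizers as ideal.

≈ 11.2%

I₁ = I₀ cos²(31° − 0°) = I₀ cos²(31°) = 0.7347 I₀.
I₂ = I₁ cos²(67°) = 0.7347 · 0.1527 I₀ = 0.1122 I₀.
That is 11.22% of the incident intensity.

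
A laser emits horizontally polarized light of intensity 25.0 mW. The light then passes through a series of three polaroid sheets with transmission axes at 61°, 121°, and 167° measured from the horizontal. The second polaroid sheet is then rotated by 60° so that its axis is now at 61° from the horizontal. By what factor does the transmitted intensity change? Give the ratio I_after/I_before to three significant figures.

I_new/I_old ≈ 0.630

Before rotation:
I₁ = I₀ cos²(61° − 0°) = I₀ cos²(61°) = 0.235 I₀.
I₂ = I₁ cos²(121° − 61°) = 0.235 I₀ · cos²(60°) = 0.05876 I₀.
I₃ = I₂ cos²(167° − 121°) = 0.05876 I₀ · cos²(46°) = 0.02835 I₀.
After rotation:
I₁ = I₀ cos²(61° − 0°) = I₀ cos²(61°) = 0.235 I₀.
I₂ = I₁ cos²(61° − 61°) = 0.235 I₀ · cos²(0°) = 0.235 I₀.
Angle between axes 2 and 3: 74°. I₃ = 0.235 I₀ · cos²(74°) = 0.01786 I₀.
Ratio = 0.01786 / 0.02835 = 0.6298.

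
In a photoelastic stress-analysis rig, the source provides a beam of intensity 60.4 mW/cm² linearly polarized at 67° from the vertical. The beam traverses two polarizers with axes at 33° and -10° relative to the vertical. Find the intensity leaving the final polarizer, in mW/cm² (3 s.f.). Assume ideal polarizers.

I₁ = 60.4 mW/cm² · cos²(34°) = 41.51 mW/cm².
I₂ = I₁ · cos²(43°) = 41.51 · 0.5349 = 22.2 mW/cm².

I ≈ 22.2 mW/cm²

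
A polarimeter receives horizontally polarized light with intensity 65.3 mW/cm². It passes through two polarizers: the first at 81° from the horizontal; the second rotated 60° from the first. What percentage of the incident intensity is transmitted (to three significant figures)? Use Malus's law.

≈ 0.612%

By Malus's law, I₁ = 65.3 mW/cm² · cos²(81°) = 1.598 mW/cm².
I₂ = I₁ · cos²(60°) = 1.598 · 0.25 = 0.3995 mW/cm².
That is 0.6118% of the incident intensity.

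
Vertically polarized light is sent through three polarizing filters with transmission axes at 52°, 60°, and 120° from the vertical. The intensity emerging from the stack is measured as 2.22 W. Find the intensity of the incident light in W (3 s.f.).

By Malus's law, I₁ = I₀ cos²(52° − 0°) = I₀ cos²(52°) = 0.379 I₀.
I₂ = I₁ cos²(60° − 52°) = 0.379 I₀ · cos²(8°) = 0.3717 I₀.
I₃ = I₂ cos²(120° − 60°) = 0.3717 I₀ · cos²(60°) = 0.09292 I₀.
So 2.22 W = 0.09292 I₀, giving I₀ = 2.22/0.09292 = 23.89 W.

I₀ ≈ 23.9 W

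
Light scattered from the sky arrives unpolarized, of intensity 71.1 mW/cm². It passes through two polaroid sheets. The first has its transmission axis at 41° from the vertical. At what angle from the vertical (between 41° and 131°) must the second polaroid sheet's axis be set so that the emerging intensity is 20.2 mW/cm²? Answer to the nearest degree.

Unpolarized light through the first polarizer → I₁ = ½ I₀, now polarized at 41°.
Target fraction: 20.2 / 71.1 mW/cm² = 0.2841 of I₀.
Need I₂/I₀ = 0.2841, so cos²(θ − 41°) = 0.2841 / 0.5 = 0.5682.
θ − 41° = arccos(√0.5682) = 41.1°, giving θ ≈ 41 + 41.1 = 82.1°.

θ ≈ 82°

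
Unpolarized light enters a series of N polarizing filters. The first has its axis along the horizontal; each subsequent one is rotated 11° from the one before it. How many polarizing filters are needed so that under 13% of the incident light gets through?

N = 38

First polarizer halves the unpolarized light: factor 1/2.
Each further stage multiplies by cos²(11°) = 0.9636.
After N polarizers: T = 0.5·0.9636^(N−1). Require T < 0.13 ⇒ N−1 > ln(0.13/0.5)/ln(0.9636) = 36.32, so N−1 ≥ 37 and N = 38.
Check: N=38 gives T = 0.1268 < 0.13; N=37 gives T = 0.1316.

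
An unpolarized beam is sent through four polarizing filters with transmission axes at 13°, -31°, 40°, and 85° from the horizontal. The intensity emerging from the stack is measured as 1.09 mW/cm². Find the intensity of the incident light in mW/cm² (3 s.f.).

Unpolarized light through the first polarizer → I₁ = ½ I₀, now polarized at 13°.
I₂ = I₁ cos²(-31° − 13°) = 0.5 I₀ · cos²(44°) = 0.2587 I₀.
I₃ = I₂ cos²(40° + 31°) = 0.2587 I₀ · cos²(71°) = 0.02742 I₀.
I₄ = I₃ cos²(85° − 40°) = 0.02742 I₀ · cos²(45°) = 0.01371 I₀.
So 1.09 mW/cm² = 0.01371 I₀, giving I₀ = 1.09/0.01371 = 79.49 mW/cm².

I₀ ≈ 79.5 mW/cm²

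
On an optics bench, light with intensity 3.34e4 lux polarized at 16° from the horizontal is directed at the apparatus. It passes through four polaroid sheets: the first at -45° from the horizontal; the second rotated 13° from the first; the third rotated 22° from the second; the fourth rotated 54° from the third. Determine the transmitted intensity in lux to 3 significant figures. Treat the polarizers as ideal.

I ≈ 2210 lux

I₁ = 3.34e4 lux · cos²(61°) = 7850 lux.
I₂ = I₁ · cos²(13°) = 7850 · 0.9494 = 7453 lux.
I₃ = I₂ · cos²(22°) = 7453 · 0.8597 = 6407 lux.
I₄ = I₃ · cos²(54°) = 6407 · 0.3455 = 2214 lux.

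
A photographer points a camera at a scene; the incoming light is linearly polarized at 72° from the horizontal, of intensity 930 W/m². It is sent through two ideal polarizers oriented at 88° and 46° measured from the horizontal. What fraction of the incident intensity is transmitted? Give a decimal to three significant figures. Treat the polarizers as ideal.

I/I₀ ≈ 0.510

I₁ = 930 W/m² · cos²(16°) = 859.3 W/m².
I₂ = I₁ · cos²(42°) = 859.3 · 0.5523 = 474.6 W/m².
Transmitted fraction = 0.5103.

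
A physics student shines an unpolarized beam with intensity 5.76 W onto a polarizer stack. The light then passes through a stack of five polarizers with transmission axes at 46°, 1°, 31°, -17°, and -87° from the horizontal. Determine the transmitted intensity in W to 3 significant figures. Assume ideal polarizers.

I ≈ 0.0566 W

Unpolarized light through the first polarizer → I₁ = 5.76 W/2 = 2.88 W, polarized at 46°.
I₂ = I₁ · cos²(45°) = 2.88 · 0.5 = 1.44 W.
I₃ = I₂ · cos²(30°) = 1.44 · 0.75 = 1.08 W.
I₄ = I₃ · cos²(48°) = 1.08 · 0.4477 = 0.4836 W.
I₅ = I₄ · cos²(70°) = 0.4836 · 0.117 = 0.05657 W.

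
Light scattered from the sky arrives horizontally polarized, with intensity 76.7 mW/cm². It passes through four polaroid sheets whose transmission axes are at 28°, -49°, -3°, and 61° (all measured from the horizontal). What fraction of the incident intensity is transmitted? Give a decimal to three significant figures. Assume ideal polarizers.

I/I₀ ≈ 0.00366

By Malus's law, I₁ = 76.7 mW/cm² · cos²(28°) = 59.8 mW/cm².
I₂ = I₁ · cos²(77°) = 59.8 · 0.0506 = 3.026 mW/cm².
I₃ = I₂ · cos²(46°) = 3.026 · 0.4826 = 1.46 mW/cm².
I₄ = I₃ · cos²(64°) = 1.46 · 0.1922 = 0.2806 mW/cm².
Transmitted fraction = 0.003658.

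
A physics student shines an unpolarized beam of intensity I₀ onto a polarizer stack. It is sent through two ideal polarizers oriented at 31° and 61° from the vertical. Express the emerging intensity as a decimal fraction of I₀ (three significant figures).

≈ 0.375 I₀

Unpolarized light through the first polarizer → I₁ = ½ I₀, now polarized at 31°.
I₂ = I₁ cos²(61° − 31°) = 0.5 I₀ · cos²(30°) = 0.375 I₀.
Transmitted fraction = 0.375.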